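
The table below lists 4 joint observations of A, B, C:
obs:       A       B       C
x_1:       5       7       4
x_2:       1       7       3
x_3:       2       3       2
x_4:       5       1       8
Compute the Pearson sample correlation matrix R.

Step 1 — column means:
  mean(A) = (5 + 1 + 2 + 5) / 4 = 13/4 = 3.25
  mean(B) = (7 + 7 + 3 + 1) / 4 = 18/4 = 4.5
  mean(C) = (4 + 3 + 2 + 8) / 4 = 17/4 = 4.25

Step 2 — sample variances and covariances s[i,j] = (1/(n-1)) · Σ_k (x_{k,i} - mean_i) · (x_{k,j} - mean_j), with n-1 = 3:
  s[A,A] = ((1.75)·(1.75) + (-2.25)·(-2.25) + (-1.25)·(-1.25) + (1.75)·(1.75)) / 3 = 12.75/3 = 4.25
  s[A,B] = ((1.75)·(2.5) + (-2.25)·(2.5) + (-1.25)·(-1.5) + (1.75)·(-3.5)) / 3 = -5.5/3 = -1.8333
  s[A,C] = ((1.75)·(-0.25) + (-2.25)·(-1.25) + (-1.25)·(-2.25) + (1.75)·(3.75)) / 3 = 11.75/3 = 3.9167
  s[B,B] = ((2.5)·(2.5) + (2.5)·(2.5) + (-1.5)·(-1.5) + (-3.5)·(-3.5)) / 3 = 27/3 = 9
  s[B,C] = ((2.5)·(-0.25) + (2.5)·(-1.25) + (-1.5)·(-2.25) + (-3.5)·(3.75)) / 3 = -13.5/3 = -4.5
  s[C,C] = ((-0.25)·(-0.25) + (-1.25)·(-1.25) + (-2.25)·(-2.25) + (3.75)·(3.75)) / 3 = 20.75/3 = 6.9167
  Sample standard deviations s_i = √(s[i,i]):
  s(A) = √(4.25) = 2.0616
  s(B) = √(9) = 3
  s(C) = √(6.9167) = 2.63

Step 3 — r_{ij} = s_{ij} / (s_i · s_j):
  r[A,A] = 1 (diagonal).
  r[A,B] = -1.8333 / (2.0616 · 3) = -1.8333 / 6.1847 = -0.2964
  r[A,C] = 3.9167 / (2.0616 · 2.63) = 3.9167 / 5.4218 = 0.7224
  r[B,B] = 1 (diagonal).
  r[B,C] = -4.5 / (3 · 2.63) = -4.5 / 7.8899 = -0.5704
  r[C,C] = 1 (diagonal).

R is symmetric with unit diagonal. Assembling:

R = [[1, -0.2964, 0.7224],
 [-0.2964, 1, -0.5704],
 [0.7224, -0.5704, 1]]


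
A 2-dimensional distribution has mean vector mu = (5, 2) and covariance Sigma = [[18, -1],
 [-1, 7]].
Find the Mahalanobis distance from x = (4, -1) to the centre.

Step 1 — centre the observation: (x - mu) = (-1, -3).

Step 2 — invert Sigma. det(Sigma) = 18·7 - (-1)² = 125.
  Sigma^{-1} = (1/det) · [[d, -b], [-b, a]] = [[0.056, 0.008],
 [0.008, 0.144]].

Step 3 — form the quadratic (x - mu)^T · Sigma^{-1} · (x - mu):
  Sigma^{-1} · (x - mu) = (-0.08, -0.44).
  (x - mu)^T · [Sigma^{-1} · (x - mu)] = (-1)·(-0.08) + (-3)·(-0.44) = 1.4.

Step 4 — take square root: d = √(1.4) ≈ 1.1832.

d(x, mu) = √(1.4) ≈ 1.1832


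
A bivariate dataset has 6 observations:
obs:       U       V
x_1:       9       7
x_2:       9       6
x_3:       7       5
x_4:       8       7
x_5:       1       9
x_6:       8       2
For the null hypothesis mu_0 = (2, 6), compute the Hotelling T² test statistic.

Step 1 — sample mean vector:
  mean(U) = (9 + 9 + 7 + 8 + 1 + 8) / 6 = 42/6 = 7
  mean(V) = (7 + 6 + 5 + 7 + 9 + 2) / 6 = 36/6 = 6
  x̄ = (7, 6),  deviation x̄ - mu_0 = (7, 6) - (2, 6) = (5, 0).

Step 2 — sample covariance matrix, S[i,j] = (1/(n-1)) · Σ_k (x_{k,i} - mean_i) · (x_{k,j} - mean_j), divisor n-1 = 5:
  S[U,U] = ((2)·(2) + (2)·(2) + (0)·(0) + (1)·(1) + (-6)·(-6) + (1)·(1)) / 5 = 46/5 = 9.2
  S[U,V] = ((2)·(1) + (2)·(0) + (0)·(-1) + (1)·(1) + (-6)·(3) + (1)·(-4)) / 5 = -19/5 = -3.8
  S[V,V] = ((1)·(1) + (0)·(0) + (-1)·(-1) + (1)·(1) + (3)·(3) + (-4)·(-4)) / 5 = 28/5 = 5.6
  S = [[9.2, -3.8],
 [-3.8, 5.6]].

Step 3 — invert S. det(S) = 9.2·5.6 - (-3.8)² = 37.08.
  S^{-1} = (1/det) · [[d, -b], [-b, a]] = [[0.151, 0.1025],
 [0.1025, 0.2481]].

Step 4 — quadratic form (x̄ - mu_0)^T · S^{-1} · (x̄ - mu_0):
  S^{-1} · (x̄ - mu_0) = (0.7551, 0.5124),
  (x̄ - mu_0)^T · [...] = (5)·(0.7551) + (0)·(0.5124) = 3.7756.

Step 5 — scale by n: T² = 6 · 3.7756 = 22.6537.

T² ≈ 22.6537


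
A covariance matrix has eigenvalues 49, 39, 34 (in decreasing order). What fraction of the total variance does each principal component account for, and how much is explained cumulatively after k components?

Step 1 — total variance = trace(Sigma) = Σ λ_i = 49 + 39 + 34 = 122.

Step 2 — fraction explained by component i = λ_i / Σ λ:
  PC1: 49/122 = 0.4016
  PC2: 39/122 = 0.3197
  PC3: 34/122 = 0.2787

Step 3 — cumulative fraction after k components = (λ_1 + ... + λ_k) / Σ λ:
  k = 1: 49/122 = 0.4016
  k = 2: (49 + 39)/122 = 88/122 = 0.7213
  k = 3: (49 + 39 + 34)/122 = 122/122 = 1

Summary (fraction, with percent):

explained: PC1 0.4016 (40.16%), PC2 0.3197 (31.97%), PC3 0.2787 (27.87%);  cumulative: 0.4016, 0.7213, 1


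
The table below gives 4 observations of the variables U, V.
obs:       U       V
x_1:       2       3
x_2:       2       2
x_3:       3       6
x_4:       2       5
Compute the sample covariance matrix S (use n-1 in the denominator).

Step 1 — column means:
  mean(U) = (2 + 2 + 3 + 2) / 4 = 9/4 = 2.25
  mean(V) = (3 + 2 + 6 + 5) / 4 = 16/4 = 4

Step 2 — sample covariance S[i,j] = (1/(n-1)) · Σ_k (x_{k,i} - mean_i) · (x_{k,j} - mean_j), with n-1 = 3.
  S[U,U] = ((-0.25)·(-0.25) + (-0.25)·(-0.25) + (0.75)·(0.75) + (-0.25)·(-0.25)) / 3 = 0.75/3 = 0.25
  S[U,V] = ((-0.25)·(-1) + (-0.25)·(-2) + (0.75)·(2) + (-0.25)·(1)) / 3 = 2/3 = 0.6667
  S[V,V] = ((-1)·(-1) + (-2)·(-2) + (2)·(2) + (1)·(1)) / 3 = 10/3 = 3.3333

S is symmetric (S[j,i] = S[i,j]). Assembling:

S = [[0.25, 0.6667],
 [0.6667, 3.3333]]


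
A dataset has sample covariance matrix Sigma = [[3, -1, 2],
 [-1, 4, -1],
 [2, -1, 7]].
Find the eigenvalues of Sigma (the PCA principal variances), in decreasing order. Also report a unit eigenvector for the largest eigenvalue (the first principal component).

Step 1 — characteristic polynomial p(λ) = det(λI - Sigma) = λ³ - tr·λ² + c_1·λ - det, where tr = trace, c_1 = sum of the principal 2×2 minors, det = det(Sigma):
  tr = 3 + 4 + 7 = 14,
  c_1 = (3·4 - (-1)²) + (3·7 - (2)²) + (4·7 - (-1)²) = 11 + 17 + 27 = 55,
  det = 3·(4·7 - (-1)²) - (-1)·((-1)·7 - (-1)·(2)) + (2)·((-1)·(-1) - 4·(2)) = 3·(27) - (-1)·(-5) + (2)·(-7) = 62.
  So p(λ) = λ³ - 14λ² + 55λ - 62.
Step 2 — look for an integer root (rational root theorem: any rational root is an integer divisor of 62). Testing λ = 2:
  p(2) = 8 - 56 + 110 - 62 = 0  ✓
  Dividing out (λ - 2): p(λ) = (λ - 2)(λ² - 12λ + 31).
Step 3 — remaining eigenvalues from the quadratic λ² - 12λ + 31 = 0:
  Δ = 12² - 4·31 = 144 - 124 = 20,  λ = (12 ± √20)/2 = (12 ± 4.4721)/2 ≈ 8.2361 or 3.7639.
  Sorted: λ_1 = 8.2361,  λ_2 = 3.7639,  λ_3 = 2  (check: sum = 14 = tr ✓).

Step 4 — unit eigenvector for λ_1 ≈ 8.2361: v spans the null space of (Sigma - λ_1 I), whose rows are
  r_1 = (-5.2361, -1, 2),  r_2 = (-1, -4.2361, -1),  r_3 = (2, -1, -1.2361).
  v is orthogonal to every row, so take v ∝ r_1 × r_2 = ((-1)·(-1) - (2)·(-4.2361), (2)·(-1) - (-5.2361)·(-1), (-5.2361)·(-4.2361) - (-1)·(-1)) ≈ (9.4721, -7.2361, 21.1803).
  Let u = (9.4721, -7.2361, 21.1803).
  ||u|| = √((9.4721)² + (-7.2361)² + (21.1803)²) = √(590.6888) ≈ 24.3041,  v_1 = u/||u|| ≈ (0.3897, -0.2977, 0.8715) (||v_1|| = 1).

λ_1 = 8.2361,  λ_2 = 3.7639,  λ_3 = 2;  v_1 ≈ (0.3897, -0.2977, 0.8715)


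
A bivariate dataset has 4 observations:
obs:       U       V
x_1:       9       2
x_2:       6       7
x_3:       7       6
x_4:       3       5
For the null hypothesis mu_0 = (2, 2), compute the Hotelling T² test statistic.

Step 1 — sample mean vector:
  mean(U) = (9 + 6 + 7 + 3) / 4 = 25/4 = 6.25
  mean(V) = (2 + 7 + 6 + 5) / 4 = 20/4 = 5
  x̄ = (6.25, 5),  deviation x̄ - mu_0 = (6.25, 5) - (2, 2) = (4.25, 3).

Step 2 — sample covariance matrix, S[i,j] = (1/(n-1)) · Σ_k (x_{k,i} - mean_i) · (x_{k,j} - mean_j), divisor n-1 = 3:
  S[U,U] = ((2.75)·(2.75) + (-0.25)·(-0.25) + (0.75)·(0.75) + (-3.25)·(-3.25)) / 3 = 18.75/3 = 6.25
  S[U,V] = ((2.75)·(-3) + (-0.25)·(2) + (0.75)·(1) + (-3.25)·(0)) / 3 = -8/3 = -2.6667
  S[V,V] = ((-3)·(-3) + (2)·(2) + (1)·(1) + (0)·(0)) / 3 = 14/3 = 4.6667
  S = [[6.25, -2.6667],
 [-2.6667, 4.6667]].

Step 3 — invert S. det(S) = 6.25·4.6667 - (-2.6667)² = 22.0556.
  S^{-1} = (1/det) · [[d, -b], [-b, a]] = [[0.2116, 0.1209],
 [0.1209, 0.2834]].

Step 4 — quadratic form (x̄ - mu_0)^T · S^{-1} · (x̄ - mu_0):
  S^{-1} · (x̄ - mu_0) = (1.262, 1.364),
  (x̄ - mu_0)^T · [...] = (4.25)·(1.262) + (3)·(1.364) = 9.4553.

Step 5 — scale by n: T² = 4 · 9.4553 = 37.8212.

T² ≈ 37.8212


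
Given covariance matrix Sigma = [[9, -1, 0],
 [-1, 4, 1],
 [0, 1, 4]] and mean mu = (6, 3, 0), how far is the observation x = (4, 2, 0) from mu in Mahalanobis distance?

Step 1 — centre the observation: (x - mu) = (-2, -1, 0).

Step 2 — invert Sigma (cofactor / det for 3×3, or solve directly):
  Sigma^{-1} = [[0.1145, 0.0305, -0.0076],
 [0.0305, 0.2748, -0.0687],
 [-0.0076, -0.0687, 0.2672]].

Step 3 — form the quadratic (x - mu)^T · Sigma^{-1} · (x - mu):
  Sigma^{-1} · (x - mu) = (-0.2595, -0.3359, 0.084).
  (x - mu)^T · [Sigma^{-1} · (x - mu)] = (-2)·(-0.2595) + (-1)·(-0.3359) + (0)·(0.084) = 0.855.

Step 4 — take square root: d = √(0.855) ≈ 0.9246.

d(x, mu) = √(0.855) ≈ 0.9246


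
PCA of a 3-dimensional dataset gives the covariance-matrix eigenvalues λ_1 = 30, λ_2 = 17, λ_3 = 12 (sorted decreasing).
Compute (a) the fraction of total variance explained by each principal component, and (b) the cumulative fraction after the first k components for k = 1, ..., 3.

Step 1 — total variance = trace(Sigma) = Σ λ_i = 30 + 17 + 12 = 59.

Step 2 — fraction explained by component i = λ_i / Σ λ:
  PC1: 30/59 = 0.5085
  PC2: 17/59 = 0.2881
  PC3: 12/59 = 0.2034

Step 3 — cumulative fraction after k components = (λ_1 + ... + λ_k) / Σ λ:
  k = 1: 30/59 = 0.5085
  k = 2: (30 + 17)/59 = 47/59 = 0.7966
  k = 3: (30 + 17 + 12)/59 = 59/59 = 1

Summary (fraction, with percent):

explained: PC1 0.5085 (50.85%), PC2 0.2881 (28.81%), PC3 0.2034 (20.34%);  cumulative: 0.5085, 0.7966, 1


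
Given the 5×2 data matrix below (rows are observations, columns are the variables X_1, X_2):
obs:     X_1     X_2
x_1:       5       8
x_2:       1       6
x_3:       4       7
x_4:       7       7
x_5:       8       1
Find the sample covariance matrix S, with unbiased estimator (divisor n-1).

Step 1 — column means:
  mean(X_1) = (5 + 1 + 4 + 7 + 8) / 5 = 25/5 = 5
  mean(X_2) = (8 + 6 + 7 + 7 + 1) / 5 = 29/5 = 5.8

Step 2 — sample covariance S[i,j] = (1/(n-1)) · Σ_k (x_{k,i} - mean_i) · (x_{k,j} - mean_j), with n-1 = 4.
  S[X_1,X_1] = ((0)·(0) + (-4)·(-4) + (-1)·(-1) + (2)·(2) + (3)·(3)) / 4 = 30/4 = 7.5
  S[X_1,X_2] = ((0)·(2.2) + (-4)·(0.2) + (-1)·(1.2) + (2)·(1.2) + (3)·(-4.8)) / 4 = -14/4 = -3.5
  S[X_2,X_2] = ((2.2)·(2.2) + (0.2)·(0.2) + (1.2)·(1.2) + (1.2)·(1.2) + (-4.8)·(-4.8)) / 4 = 30.8/4 = 7.7

S is symmetric (S[j,i] = S[i,j]). Assembling:

S = [[7.5, -3.5],
 [-3.5, 7.7]]


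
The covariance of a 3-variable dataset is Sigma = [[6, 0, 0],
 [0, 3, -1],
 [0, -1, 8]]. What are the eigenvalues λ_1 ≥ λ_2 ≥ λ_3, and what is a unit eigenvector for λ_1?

Step 1 — characteristic polynomial p(λ) = det(λI - Sigma) = λ³ - tr·λ² + c_1·λ - det, where tr = trace, c_1 = sum of the principal 2×2 minors, det = det(Sigma):
  tr = 6 + 3 + 8 = 17,
  c_1 = (6·3 - (0)²) + (6·8 - (0)²) + (3·8 - (-1)²) = 18 + 48 + 23 = 89,
  det = 6·(3·8 - (-1)²) - (0)·((0)·8 - (-1)·(0)) + (0)·((0)·(-1) - 3·(0)) = 6·(23) - (0)·(0) + (0)·(0) = 138.
  So p(λ) = λ³ - 17λ² + 89λ - 138.
Step 2 — look for an integer root (rational root theorem: any rational root is an integer divisor of 138). Testing λ = 6:
  p(6) = 216 - 612 + 534 - 138 = 0  ✓
  Dividing out (λ - 6): p(λ) = (λ - 6)(λ² - 11λ + 23).
Step 3 — remaining eigenvalues from the quadratic λ² - 11λ + 23 = 0:
  Δ = 11² - 4·23 = 121 - 92 = 29,  λ = (11 ± √29)/2 = (11 ± 5.3852)/2 ≈ 8.1926 or 2.8074.
  Sorted: λ_1 = 8.1926,  λ_2 = 6,  λ_3 = 2.8074  (check: sum = 17 = tr ✓).

Step 4 — unit eigenvector for λ_1 ≈ 8.1926: v spans the null space of (Sigma - λ_1 I), whose rows are
  r_1 = (-2.1926, 0, 0),  r_2 = (0, -5.1926, -1),  r_3 = (0, -1, -0.1926).
  v is orthogonal to every row, so take v ∝ r_1 × r_2 = ((0)·(-1) - (0)·(-5.1926), (0)·(0) - (-2.1926)·(-1), (-2.1926)·(-5.1926) - (0)·(0)) ≈ (0, -2.1926, 11.3852).
  Rescale (multiply by -1 so the first nonzero entry is positive): u = (0, 2.1926, -11.3852).
  ||u|| = √((0)² + (2.1926)² + (-11.3852)²) = √(134.4294) ≈ 11.5944,  v_1 = u/||u|| ≈ (0, 0.1891, -0.982) (||v_1|| = 1).

λ_1 = 8.1926,  λ_2 = 6,  λ_3 = 2.8074;  v_1 ≈ (0, 0.1891, -0.982)


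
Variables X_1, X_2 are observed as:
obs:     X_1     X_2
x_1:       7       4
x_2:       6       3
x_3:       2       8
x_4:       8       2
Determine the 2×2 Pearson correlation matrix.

Step 1 — column means:
  mean(X_1) = (7 + 6 + 2 + 8) / 4 = 23/4 = 5.75
  mean(X_2) = (4 + 3 + 8 + 2) / 4 = 17/4 = 4.25

Step 2 — sample variances and covariances s[i,j] = (1/(n-1)) · Σ_k (x_{k,i} - mean_i) · (x_{k,j} - mean_j), with n-1 = 3:
  s[X_1,X_1] = ((1.25)·(1.25) + (0.25)·(0.25) + (-3.75)·(-3.75) + (2.25)·(2.25)) / 3 = 20.75/3 = 6.9167
  s[X_1,X_2] = ((1.25)·(-0.25) + (0.25)·(-1.25) + (-3.75)·(3.75) + (2.25)·(-2.25)) / 3 = -19.75/3 = -6.5833
  s[X_2,X_2] = ((-0.25)·(-0.25) + (-1.25)·(-1.25) + (3.75)·(3.75) + (-2.25)·(-2.25)) / 3 = 20.75/3 = 6.9167
  Sample standard deviations s_i = √(s[i,i]):
  s(X_1) = √(6.9167) = 2.63
  s(X_2) = √(6.9167) = 2.63

Step 3 — r_{ij} = s_{ij} / (s_i · s_j):
  r[X_1,X_1] = 1 (diagonal).
  r[X_1,X_2] = -6.5833 / (2.63 · 2.63) = -6.5833 / 6.9167 = -0.9518
  r[X_2,X_2] = 1 (diagonal).

R is symmetric with unit diagonal. Assembling:

R = [[1, -0.9518],
 [-0.9518, 1]]


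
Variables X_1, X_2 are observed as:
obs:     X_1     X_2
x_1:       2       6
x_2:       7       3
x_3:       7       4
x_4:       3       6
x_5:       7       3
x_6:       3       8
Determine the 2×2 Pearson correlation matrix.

Step 1 — column means:
  mean(X_1) = (2 + 7 + 7 + 3 + 7 + 3) / 6 = 29/6 = 4.8333
  mean(X_2) = (6 + 3 + 4 + 6 + 3 + 8) / 6 = 30/6 = 5

Step 2 — sample variances and covariances s[i,j] = (1/(n-1)) · Σ_k (x_{k,i} - mean_i) · (x_{k,j} - mean_j), with n-1 = 5:
  s[X_1,X_1] = ((-2.8333)·(-2.8333) + (2.1667)·(2.1667) + (2.1667)·(2.1667) + (-1.8333)·(-1.8333) + (2.1667)·(2.1667) + (-1.8333)·(-1.8333)) / 5 = 28.8333/5 = 5.7667
  s[X_1,X_2] = ((-2.8333)·(1) + (2.1667)·(-2) + (2.1667)·(-1) + (-1.8333)·(1) + (2.1667)·(-2) + (-1.8333)·(3)) / 5 = -21/5 = -4.2
  s[X_2,X_2] = ((1)·(1) + (-2)·(-2) + (-1)·(-1) + (1)·(1) + (-2)·(-2) + (3)·(3)) / 5 = 20/5 = 4
  Sample standard deviations s_i = √(s[i,i]):
  s(X_1) = √(5.7667) = 2.4014
  s(X_2) = √(4) = 2

Step 3 — r_{ij} = s_{ij} / (s_i · s_j):
  r[X_1,X_1] = 1 (diagonal).
  r[X_1,X_2] = -4.2 / (2.4014 · 2) = -4.2 / 4.8028 = -0.8745
  r[X_2,X_2] = 1 (diagonal).

R is symmetric with unit diagonal. Assembling:

R = [[1, -0.8745],
 [-0.8745, 1]]


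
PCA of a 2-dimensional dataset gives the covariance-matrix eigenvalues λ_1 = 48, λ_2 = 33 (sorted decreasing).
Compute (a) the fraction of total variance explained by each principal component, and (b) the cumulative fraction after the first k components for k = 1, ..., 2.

Step 1 — total variance = trace(Sigma) = Σ λ_i = 48 + 33 = 81.

Step 2 — fraction explained by component i = λ_i / Σ λ:
  PC1: 48/81 = 0.5926
  PC2: 33/81 = 0.4074

Step 3 — cumulative fraction after k components = (λ_1 + ... + λ_k) / Σ λ:
  k = 1: 48/81 = 0.5926
  k = 2: (48 + 33)/81 = 81/81 = 1

Summary (fraction, with percent):

explained: PC1 0.5926 (59.26%), PC2 0.4074 (40.74%);  cumulative: 0.5926, 1


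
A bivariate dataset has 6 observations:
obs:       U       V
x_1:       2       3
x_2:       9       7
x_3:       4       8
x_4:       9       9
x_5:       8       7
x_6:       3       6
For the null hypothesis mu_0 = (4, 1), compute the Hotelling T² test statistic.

Step 1 — sample mean vector:
  mean(U) = (2 + 9 + 4 + 9 + 8 + 3) / 6 = 35/6 = 5.8333
  mean(V) = (3 + 7 + 8 + 9 + 7 + 6) / 6 = 40/6 = 6.6667
  x̄ = (5.8333, 6.6667),  deviation x̄ - mu_0 = (5.8333, 6.6667) - (4, 1) = (1.8333, 5.6667).

Step 2 — sample covariance matrix, S[i,j] = (1/(n-1)) · Σ_k (x_{k,i} - mean_i) · (x_{k,j} - mean_j), divisor n-1 = 5:
  S[U,U] = ((-3.8333)·(-3.8333) + (3.1667)·(3.1667) + (-1.8333)·(-1.8333) + (3.1667)·(3.1667) + (2.1667)·(2.1667) + (-2.8333)·(-2.8333)) / 5 = 50.8333/5 = 10.1667
  S[U,V] = ((-3.8333)·(-3.6667) + (3.1667)·(0.3333) + (-1.8333)·(1.3333) + (3.1667)·(2.3333) + (2.1667)·(0.3333) + (-2.8333)·(-0.6667)) / 5 = 22.6667/5 = 4.5333
  S[V,V] = ((-3.6667)·(-3.6667) + (0.3333)·(0.3333) + (1.3333)·(1.3333) + (2.3333)·(2.3333) + (0.3333)·(0.3333) + (-0.6667)·(-0.6667)) / 5 = 21.3333/5 = 4.2667
  S = [[10.1667, 4.5333],
 [4.5333, 4.2667]].

Step 3 — invert S. det(S) = 10.1667·4.2667 - (4.5333)² = 22.8267.
  S^{-1} = (1/det) · [[d, -b], [-b, a]] = [[0.1869, -0.1986],
 [-0.1986, 0.4454]].

Step 4 — quadratic form (x̄ - mu_0)^T · S^{-1} · (x̄ - mu_0):
  S^{-1} · (x̄ - mu_0) = (-0.7827, 2.1598),
  (x̄ - mu_0)^T · [...] = (1.8333)·(-0.7827) + (5.6667)·(2.1598) = 10.8036.

Step 5 — scale by n: T² = 6 · 10.8036 = 64.8218.

T² ≈ 64.8218


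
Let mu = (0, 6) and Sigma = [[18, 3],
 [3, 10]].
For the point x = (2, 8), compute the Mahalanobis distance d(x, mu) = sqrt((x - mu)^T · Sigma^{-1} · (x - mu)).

Step 1 — centre the observation: (x - mu) = (2, 2).

Step 2 — invert Sigma. det(Sigma) = 18·10 - (3)² = 171.
  Sigma^{-1} = (1/det) · [[d, -b], [-b, a]] = [[0.0585, -0.0175],
 [-0.0175, 0.1053]].

Step 3 — form the quadratic (x - mu)^T · Sigma^{-1} · (x - mu):
  Sigma^{-1} · (x - mu) = (0.0819, 0.1754).
  (x - mu)^T · [Sigma^{-1} · (x - mu)] = (2)·(0.0819) + (2)·(0.1754) = 0.5146.

Step 4 — take square root: d = √(0.5146) ≈ 0.7174.

d(x, mu) = √(0.5146) ≈ 0.7174


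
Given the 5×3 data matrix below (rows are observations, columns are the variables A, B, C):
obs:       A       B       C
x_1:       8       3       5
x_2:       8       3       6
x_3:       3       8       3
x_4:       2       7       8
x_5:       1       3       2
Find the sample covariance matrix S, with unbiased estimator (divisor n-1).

Step 1 — column means:
  mean(A) = (8 + 8 + 3 + 2 + 1) / 5 = 22/5 = 4.4
  mean(B) = (3 + 3 + 8 + 7 + 3) / 5 = 24/5 = 4.8
  mean(C) = (5 + 6 + 3 + 8 + 2) / 5 = 24/5 = 4.8

Step 2 — sample covariance S[i,j] = (1/(n-1)) · Σ_k (x_{k,i} - mean_i) · (x_{k,j} - mean_j), with n-1 = 4.
  S[A,A] = ((3.6)·(3.6) + (3.6)·(3.6) + (-1.4)·(-1.4) + (-2.4)·(-2.4) + (-3.4)·(-3.4)) / 4 = 45.2/4 = 11.3
  S[A,B] = ((3.6)·(-1.8) + (3.6)·(-1.8) + (-1.4)·(3.2) + (-2.4)·(2.2) + (-3.4)·(-1.8)) / 4 = -16.6/4 = -4.15
  S[A,C] = ((3.6)·(0.2) + (3.6)·(1.2) + (-1.4)·(-1.8) + (-2.4)·(3.2) + (-3.4)·(-2.8)) / 4 = 9.4/4 = 2.35
  S[B,B] = ((-1.8)·(-1.8) + (-1.8)·(-1.8) + (3.2)·(3.2) + (2.2)·(2.2) + (-1.8)·(-1.8)) / 4 = 24.8/4 = 6.2
  S[B,C] = ((-1.8)·(0.2) + (-1.8)·(1.2) + (3.2)·(-1.8) + (2.2)·(3.2) + (-1.8)·(-2.8)) / 4 = 3.8/4 = 0.95
  S[C,C] = ((0.2)·(0.2) + (1.2)·(1.2) + (-1.8)·(-1.8) + (3.2)·(3.2) + (-2.8)·(-2.8)) / 4 = 22.8/4 = 5.7

S is symmetric (S[j,i] = S[i,j]). Assembling:

S = [[11.3, -4.15, 2.35],
 [-4.15, 6.2, 0.95],
 [2.35, 0.95, 5.7]]


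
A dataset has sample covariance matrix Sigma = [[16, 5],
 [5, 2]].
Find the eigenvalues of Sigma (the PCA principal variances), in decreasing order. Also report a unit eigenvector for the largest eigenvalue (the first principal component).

Step 1 — characteristic polynomial of 2×2 Sigma:
  det(Sigma - λI) = λ² - trace · λ + det = 0.
  trace = 16 + 2 = 18, det = 16·2 - (5)² = 7.
Step 2 — discriminant:
  Δ = trace² - 4·det = 324 - 28 = 296.
Step 3 — eigenvalues:
  λ = (trace ± √Δ)/2 = (18 ± 17.2047)/2,
  λ_1 = 17.6023,  λ_2 = 0.3977.

Step 4 — unit eigenvector for λ_1: solve (Sigma - λ_1 I)v = 0. First row:
  (16 - 17.6023)·v_x + (5)·v_y = 0, i.e. (-1.6023)·v_x + (5)·v_y = 0,
  so v ∝ (b, λ_1 - a) = (5, 1.6023) = u.
  ||u|| = √((5)² + (1.6023)²) = √(27.5674) ≈ 5.2505,
  v_1 = u/||u|| ≈ (0.9523, 0.3052) (||v_1|| = 1).

λ_1 = 17.6023,  λ_2 = 0.3977;  v_1 ≈ (0.9523, 0.3052)


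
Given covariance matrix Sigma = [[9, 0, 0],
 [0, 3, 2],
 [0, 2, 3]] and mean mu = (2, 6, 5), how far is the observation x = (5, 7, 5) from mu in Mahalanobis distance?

Step 1 — centre the observation: (x - mu) = (3, 1, 0).

Step 2 — invert Sigma (cofactor / det for 3×3, or solve directly):
  Sigma^{-1} = [[0.1111, 0, 0],
 [0, 0.6, -0.4],
 [0, -0.4, 0.6]].

Step 3 — form the quadratic (x - mu)^T · Sigma^{-1} · (x - mu):
  Sigma^{-1} · (x - mu) = (0.3333, 0.6, -0.4).
  (x - mu)^T · [Sigma^{-1} · (x - mu)] = (3)·(0.3333) + (1)·(0.6) + (0)·(-0.4) = 1.6.

Step 4 — take square root: d = √(1.6) ≈ 1.2649.

d(x, mu) = √(1.6) ≈ 1.2649


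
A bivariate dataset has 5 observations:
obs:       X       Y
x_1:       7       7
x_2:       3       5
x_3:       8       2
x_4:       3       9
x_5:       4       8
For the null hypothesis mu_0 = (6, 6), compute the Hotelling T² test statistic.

Step 1 — sample mean vector:
  mean(X) = (7 + 3 + 8 + 3 + 4) / 5 = 25/5 = 5
  mean(Y) = (7 + 5 + 2 + 9 + 8) / 5 = 31/5 = 6.2
  x̄ = (5, 6.2),  deviation x̄ - mu_0 = (5, 6.2) - (6, 6) = (-1, 0.2).

Step 2 — sample covariance matrix, S[i,j] = (1/(n-1)) · Σ_k (x_{k,i} - mean_i) · (x_{k,j} - mean_j), divisor n-1 = 4:
  S[X,X] = ((2)·(2) + (-2)·(-2) + (3)·(3) + (-2)·(-2) + (-1)·(-1)) / 4 = 22/4 = 5.5
  S[X,Y] = ((2)·(0.8) + (-2)·(-1.2) + (3)·(-4.2) + (-2)·(2.8) + (-1)·(1.8)) / 4 = -16/4 = -4
  S[Y,Y] = ((0.8)·(0.8) + (-1.2)·(-1.2) + (-4.2)·(-4.2) + (2.8)·(2.8) + (1.8)·(1.8)) / 4 = 30.8/4 = 7.7
  S = [[5.5, -4],
 [-4, 7.7]].

Step 3 — invert S. det(S) = 5.5·7.7 - (-4)² = 26.35.
  S^{-1} = (1/det) · [[d, -b], [-b, a]] = [[0.2922, 0.1518],
 [0.1518, 0.2087]].

Step 4 — quadratic form (x̄ - mu_0)^T · S^{-1} · (x̄ - mu_0):
  S^{-1} · (x̄ - mu_0) = (-0.2619, -0.1101),
  (x̄ - mu_0)^T · [...] = (-1)·(-0.2619) + (0.2)·(-0.1101) = 0.2398.

Step 5 — scale by n: T² = 5 · 0.2398 = 1.1992.

T² ≈ 1.1992


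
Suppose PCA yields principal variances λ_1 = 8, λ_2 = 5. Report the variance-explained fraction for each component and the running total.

Step 1 — total variance = trace(Sigma) = Σ λ_i = 8 + 5 = 13.

Step 2 — fraction explained by component i = λ_i / Σ λ:
  PC1: 8/13 = 0.6154
  PC2: 5/13 = 0.3846

Step 3 — cumulative fraction after k components = (λ_1 + ... + λ_k) / Σ λ:
  k = 1: 8/13 = 0.6154
  k = 2: (8 + 5)/13 = 13/13 = 1

Summary (fraction, with percent):

explained: PC1 0.6154 (61.54%), PC2 0.3846 (38.46%);  cumulative: 0.6154, 1


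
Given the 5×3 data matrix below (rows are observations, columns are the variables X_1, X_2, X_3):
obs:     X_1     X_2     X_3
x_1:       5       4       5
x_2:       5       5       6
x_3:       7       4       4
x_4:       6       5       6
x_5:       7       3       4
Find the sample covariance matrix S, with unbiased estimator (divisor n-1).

Step 1 — column means:
  mean(X_1) = (5 + 5 + 7 + 6 + 7) / 5 = 30/5 = 6
  mean(X_2) = (4 + 5 + 4 + 5 + 3) / 5 = 21/5 = 4.2
  mean(X_3) = (5 + 6 + 4 + 6 + 4) / 5 = 25/5 = 5

Step 2 — sample covariance S[i,j] = (1/(n-1)) · Σ_k (x_{k,i} - mean_i) · (x_{k,j} - mean_j), with n-1 = 4.
  S[X_1,X_1] = ((-1)·(-1) + (-1)·(-1) + (1)·(1) + (0)·(0) + (1)·(1)) / 4 = 4/4 = 1
  S[X_1,X_2] = ((-1)·(-0.2) + (-1)·(0.8) + (1)·(-0.2) + (0)·(0.8) + (1)·(-1.2)) / 4 = -2/4 = -0.5
  S[X_1,X_3] = ((-1)·(0) + (-1)·(1) + (1)·(-1) + (0)·(1) + (1)·(-1)) / 4 = -3/4 = -0.75
  S[X_2,X_2] = ((-0.2)·(-0.2) + (0.8)·(0.8) + (-0.2)·(-0.2) + (0.8)·(0.8) + (-1.2)·(-1.2)) / 4 = 2.8/4 = 0.7
  S[X_2,X_3] = ((-0.2)·(0) + (0.8)·(1) + (-0.2)·(-1) + (0.8)·(1) + (-1.2)·(-1)) / 4 = 3/4 = 0.75
  S[X_3,X_3] = ((0)·(0) + (1)·(1) + (-1)·(-1) + (1)·(1) + (-1)·(-1)) / 4 = 4/4 = 1

S is symmetric (S[j,i] = S[i,j]). Assembling:

S = [[1, -0.5, -0.75],
 [-0.5, 0.7, 0.75],
 [-0.75, 0.75, 1]]


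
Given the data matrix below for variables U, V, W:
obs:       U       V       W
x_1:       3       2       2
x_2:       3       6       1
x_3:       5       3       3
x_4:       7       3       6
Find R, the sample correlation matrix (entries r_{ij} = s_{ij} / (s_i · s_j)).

Step 1 — column means:
  mean(U) = (3 + 3 + 5 + 7) / 4 = 18/4 = 4.5
  mean(V) = (2 + 6 + 3 + 3) / 4 = 14/4 = 3.5
  mean(W) = (2 + 1 + 3 + 6) / 4 = 12/4 = 3

Step 2 — sample variances and covariances s[i,j] = (1/(n-1)) · Σ_k (x_{k,i} - mean_i) · (x_{k,j} - mean_j), with n-1 = 3:
  s[U,U] = ((-1.5)·(-1.5) + (-1.5)·(-1.5) + (0.5)·(0.5) + (2.5)·(2.5)) / 3 = 11/3 = 3.6667
  s[U,V] = ((-1.5)·(-1.5) + (-1.5)·(2.5) + (0.5)·(-0.5) + (2.5)·(-0.5)) / 3 = -3/3 = -1
  s[U,W] = ((-1.5)·(-1) + (-1.5)·(-2) + (0.5)·(0) + (2.5)·(3)) / 3 = 12/3 = 4
  s[V,V] = ((-1.5)·(-1.5) + (2.5)·(2.5) + (-0.5)·(-0.5) + (-0.5)·(-0.5)) / 3 = 9/3 = 3
  s[V,W] = ((-1.5)·(-1) + (2.5)·(-2) + (-0.5)·(0) + (-0.5)·(3)) / 3 = -5/3 = -1.6667
  s[W,W] = ((-1)·(-1) + (-2)·(-2) + (0)·(0) + (3)·(3)) / 3 = 14/3 = 4.6667
  Sample standard deviations s_i = √(s[i,i]):
  s(U) = √(3.6667) = 1.9149
  s(V) = √(3) = 1.7321
  s(W) = √(4.6667) = 2.1602

Step 3 — r_{ij} = s_{ij} / (s_i · s_j):
  r[U,U] = 1 (diagonal).
  r[U,V] = -1 / (1.9149 · 1.7321) = -1 / 3.3166 = -0.3015
  r[U,W] = 4 / (1.9149 · 2.1602) = 4 / 4.1366 = 0.967
  r[V,V] = 1 (diagonal).
  r[V,W] = -1.6667 / (1.7321 · 2.1602) = -1.6667 / 3.7417 = -0.4454
  r[W,W] = 1 (diagonal).

R is symmetric with unit diagonal. Assembling:

R = [[1, -0.3015, 0.967],
 [-0.3015, 1, -0.4454],
 [0.967, -0.4454, 1]]


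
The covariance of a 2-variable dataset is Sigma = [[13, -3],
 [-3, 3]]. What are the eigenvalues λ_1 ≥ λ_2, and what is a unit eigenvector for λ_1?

Step 1 — characteristic polynomial of 2×2 Sigma:
  det(Sigma - λI) = λ² - trace · λ + det = 0.
  trace = 13 + 3 = 16, det = 13·3 - (-3)² = 30.
Step 2 — discriminant:
  Δ = trace² - 4·det = 256 - 120 = 136.
Step 3 — eigenvalues:
  λ = (trace ± √Δ)/2 = (16 ± 11.6619)/2,
  λ_1 = 13.831,  λ_2 = 2.169.

Step 4 — unit eigenvector for λ_1: solve (Sigma - λ_1 I)v = 0. First row:
  (13 - 13.831)·v_x + (-3)·v_y = 0, i.e. (-0.831)·v_x + (-3)·v_y = 0,
  so v ∝ (b, λ_1 - a) = (-3, 0.831); multiply by -1 so the first entry is positive: u = (3, -0.831).
  ||u|| = √((3)² + (-0.831)²) = √(9.6905) ≈ 3.113,
  v_1 = u/||u|| ≈ (0.9637, -0.2669) (||v_1|| = 1).

λ_1 = 13.831,  λ_2 = 2.169;  v_1 ≈ (0.9637, -0.2669)


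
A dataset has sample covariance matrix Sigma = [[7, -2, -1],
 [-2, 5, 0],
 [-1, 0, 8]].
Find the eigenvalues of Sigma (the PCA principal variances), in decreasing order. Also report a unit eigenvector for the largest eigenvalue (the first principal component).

Step 1 — characteristic polynomial p(λ) = det(λI - Sigma) = λ³ - tr·λ² + c_1·λ - det, where tr = trace, c_1 = sum of the principal 2×2 minors, det = det(Sigma):
  tr = 7 + 5 + 8 = 20,
  c_1 = (7·5 - (-2)²) + (7·8 - (-1)²) + (5·8 - (0)²) = 31 + 55 + 40 = 126,
  det = 7·(5·8 - (0)²) - (-2)·((-2)·8 - (0)·(-1)) + (-1)·((-2)·(0) - 5·(-1)) = 7·(40) - (-2)·(-16) + (-1)·(5) = 243.
  So p(λ) = λ³ - 20λ² + 126λ - 243.
Step 2 — look for an integer root (rational root theorem: any rational root is an integer divisor of 243). Testing λ = 9:
  p(9) = 729 - 1620 + 1134 - 243 = 0  ✓
  Dividing out (λ - 9): p(λ) = (λ - 9)(λ² - 11λ + 27).
Step 3 — remaining eigenvalues from the quadratic λ² - 11λ + 27 = 0:
  Δ = 11² - 4·27 = 121 - 108 = 13,  λ = (11 ± √13)/2 = (11 ± 3.6056)/2 ≈ 7.3028 or 3.6972.
  Sorted: λ_1 = 9,  λ_2 = 7.3028,  λ_3 = 3.6972  (check: sum = 20 = tr ✓).

Step 4 — unit eigenvector for λ_1 = 9: v spans the null space of (Sigma - λ_1 I), whose rows are
  r_1 = (-2, -2, -1),  r_2 = (-2, -4, 0),  r_3 = (-1, 0, -1).
  v is orthogonal to every row, so take v ∝ r_1 × r_2 = ((-2)·(0) - (-1)·(-4), (-1)·(-2) - (-2)·(0), (-2)·(-4) - (-2)·(-2)) = (-4, 2, 4).
  Rescale (divide by 2; multiply by -1 so the first nonzero entry is positive): u = (2, -1, -2).
  ||u|| = √((2)² + (-1)² + (-2)²) = √(9) = 3,  v_1 = u/||u|| ≈ (0.6667, -0.3333, -0.6667) (||v_1|| = 1).

λ_1 = 9,  λ_2 = 7.3028,  λ_3 = 3.6972;  v_1 ≈ (0.6667, -0.3333, -0.6667)


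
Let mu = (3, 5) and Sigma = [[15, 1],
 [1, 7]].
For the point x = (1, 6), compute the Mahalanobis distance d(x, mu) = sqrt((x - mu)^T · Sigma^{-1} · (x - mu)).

Step 1 — centre the observation: (x - mu) = (-2, 1).

Step 2 — invert Sigma. det(Sigma) = 15·7 - (1)² = 104.
  Sigma^{-1} = (1/det) · [[d, -b], [-b, a]] = [[0.0673, -0.0096],
 [-0.0096, 0.1442]].

Step 3 — form the quadratic (x - mu)^T · Sigma^{-1} · (x - mu):
  Sigma^{-1} · (x - mu) = (-0.1442, 0.1635).
  (x - mu)^T · [Sigma^{-1} · (x - mu)] = (-2)·(-0.1442) + (1)·(0.1635) = 0.4519.

Step 4 — take square root: d = √(0.4519) ≈ 0.6723.

d(x, mu) = √(0.4519) ≈ 0.6723


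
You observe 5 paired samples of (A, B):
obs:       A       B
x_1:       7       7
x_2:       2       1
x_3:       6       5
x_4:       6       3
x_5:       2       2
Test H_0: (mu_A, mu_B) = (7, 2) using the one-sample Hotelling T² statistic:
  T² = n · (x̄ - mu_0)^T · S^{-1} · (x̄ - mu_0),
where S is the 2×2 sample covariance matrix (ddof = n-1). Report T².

Step 1 — sample mean vector:
  mean(A) = (7 + 2 + 6 + 6 + 2) / 5 = 23/5 = 4.6
  mean(B) = (7 + 1 + 5 + 3 + 2) / 5 = 18/5 = 3.6
  x̄ = (4.6, 3.6),  deviation x̄ - mu_0 = (4.6, 3.6) - (7, 2) = (-2.4, 1.6).

Step 2 — sample covariance matrix, S[i,j] = (1/(n-1)) · Σ_k (x_{k,i} - mean_i) · (x_{k,j} - mean_j), divisor n-1 = 4:
  S[A,A] = ((2.4)·(2.4) + (-2.6)·(-2.6) + (1.4)·(1.4) + (1.4)·(1.4) + (-2.6)·(-2.6)) / 4 = 23.2/4 = 5.8
  S[A,B] = ((2.4)·(3.4) + (-2.6)·(-2.6) + (1.4)·(1.4) + (1.4)·(-0.6) + (-2.6)·(-1.6)) / 4 = 20.2/4 = 5.05
  S[B,B] = ((3.4)·(3.4) + (-2.6)·(-2.6) + (1.4)·(1.4) + (-0.6)·(-0.6) + (-1.6)·(-1.6)) / 4 = 23.2/4 = 5.8
  S = [[5.8, 5.05],
 [5.05, 5.8]].

Step 3 — invert S. det(S) = 5.8·5.8 - (5.05)² = 8.1375.
  S^{-1} = (1/det) · [[d, -b], [-b, a]] = [[0.7127, -0.6206],
 [-0.6206, 0.7127]].

Step 4 — quadratic form (x̄ - mu_0)^T · S^{-1} · (x̄ - mu_0):
  S^{-1} · (x̄ - mu_0) = (-2.7035, 2.6298),
  (x̄ - mu_0)^T · [...] = (-2.4)·(-2.7035) + (1.6)·(2.6298) = 10.6962.

Step 5 — scale by n: T² = 5 · 10.6962 = 53.4808.

T² ≈ 53.4808


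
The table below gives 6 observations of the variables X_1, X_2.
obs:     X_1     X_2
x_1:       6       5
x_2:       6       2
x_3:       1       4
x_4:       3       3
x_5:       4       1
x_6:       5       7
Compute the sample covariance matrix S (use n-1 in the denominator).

Step 1 — column means:
  mean(X_1) = (6 + 6 + 1 + 3 + 4 + 5) / 6 = 25/6 = 4.1667
  mean(X_2) = (5 + 2 + 4 + 3 + 1 + 7) / 6 = 22/6 = 3.6667

Step 2 — sample covariance S[i,j] = (1/(n-1)) · Σ_k (x_{k,i} - mean_i) · (x_{k,j} - mean_j), with n-1 = 5.
  S[X_1,X_1] = ((1.8333)·(1.8333) + (1.8333)·(1.8333) + (-3.1667)·(-3.1667) + (-1.1667)·(-1.1667) + (-0.1667)·(-0.1667) + (0.8333)·(0.8333)) / 5 = 18.8333/5 = 3.7667
  S[X_1,X_2] = ((1.8333)·(1.3333) + (1.8333)·(-1.6667) + (-3.1667)·(0.3333) + (-1.1667)·(-0.6667) + (-0.1667)·(-2.6667) + (0.8333)·(3.3333)) / 5 = 2.3333/5 = 0.4667
  S[X_2,X_2] = ((1.3333)·(1.3333) + (-1.6667)·(-1.6667) + (0.3333)·(0.3333) + (-0.6667)·(-0.6667) + (-2.6667)·(-2.6667) + (3.3333)·(3.3333)) / 5 = 23.3333/5 = 4.6667

S is symmetric (S[j,i] = S[i,j]). Assembling:

S = [[3.7667, 0.4667],
 [0.4667, 4.6667]]


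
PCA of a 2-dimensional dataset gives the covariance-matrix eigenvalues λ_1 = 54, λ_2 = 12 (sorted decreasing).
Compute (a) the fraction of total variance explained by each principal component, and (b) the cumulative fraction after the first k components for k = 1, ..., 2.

Step 1 — total variance = trace(Sigma) = Σ λ_i = 54 + 12 = 66.

Step 2 — fraction explained by component i = λ_i / Σ λ:
  PC1: 54/66 = 0.8182
  PC2: 12/66 = 0.1818

Step 3 — cumulative fraction after k components = (λ_1 + ... + λ_k) / Σ λ:
  k = 1: 54/66 = 0.8182
  k = 2: (54 + 12)/66 = 66/66 = 1

Summary (fraction, with percent):

explained: PC1 0.8182 (81.82%), PC2 0.1818 (18.18%);  cumulative: 0.8182, 1


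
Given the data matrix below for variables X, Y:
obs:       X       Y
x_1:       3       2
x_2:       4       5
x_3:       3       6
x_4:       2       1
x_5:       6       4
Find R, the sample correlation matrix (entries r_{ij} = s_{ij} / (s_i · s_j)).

Step 1 — column means:
  mean(X) = (3 + 4 + 3 + 2 + 6) / 5 = 18/5 = 3.6
  mean(Y) = (2 + 5 + 6 + 1 + 4) / 5 = 18/5 = 3.6

Step 2 — sample variances and covariances s[i,j] = (1/(n-1)) · Σ_k (x_{k,i} - mean_i) · (x_{k,j} - mean_j), with n-1 = 4:
  s[X,X] = ((-0.6)·(-0.6) + (0.4)·(0.4) + (-0.6)·(-0.6) + (-1.6)·(-1.6) + (2.4)·(2.4)) / 4 = 9.2/4 = 2.3
  s[X,Y] = ((-0.6)·(-1.6) + (0.4)·(1.4) + (-0.6)·(2.4) + (-1.6)·(-2.6) + (2.4)·(0.4)) / 4 = 5.2/4 = 1.3
  s[Y,Y] = ((-1.6)·(-1.6) + (1.4)·(1.4) + (2.4)·(2.4) + (-2.6)·(-2.6) + (0.4)·(0.4)) / 4 = 17.2/4 = 4.3
  Sample standard deviations s_i = √(s[i,i]):
  s(X) = √(2.3) = 1.5166
  s(Y) = √(4.3) = 2.0736

Step 3 — r_{ij} = s_{ij} / (s_i · s_j):
  r[X,X] = 1 (diagonal).
  r[X,Y] = 1.3 / (1.5166 · 2.0736) = 1.3 / 3.1448 = 0.4134
  r[Y,Y] = 1 (diagonal).

R is symmetric with unit diagonal. Assembling:

R = [[1, 0.4134],
 [0.4134, 1]]


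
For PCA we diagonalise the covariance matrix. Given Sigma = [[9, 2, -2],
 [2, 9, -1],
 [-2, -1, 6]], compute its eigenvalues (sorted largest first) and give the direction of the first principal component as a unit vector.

Step 1 — characteristic polynomial p(λ) = det(λI - Sigma) = λ³ - tr·λ² + c_1·λ - det, where tr = trace, c_1 = sum of the principal 2×2 minors, det = det(Sigma):
  tr = 9 + 9 + 6 = 24,
  c_1 = (9·9 - (2)²) + (9·6 - (-2)²) + (9·6 - (-1)²) = 77 + 50 + 53 = 180,
  det = 9·(9·6 - (-1)²) - (2)·((2)·6 - (-1)·(-2)) + (-2)·((2)·(-1) - 9·(-2)) = 9·(53) - (2)·(10) + (-2)·(16) = 425.
  So p(λ) = λ³ - 24λ² + 180λ - 425.
Step 2 — look for an integer root (rational root theorem: any rational root is an integer divisor of 425). Testing λ = 5:
  p(5) = 125 - 600 + 900 - 425 = 0  ✓
  Dividing out (λ - 5): p(λ) = (λ - 5)(λ² - 19λ + 85).
Step 3 — remaining eigenvalues from the quadratic λ² - 19λ + 85 = 0:
  Δ = 19² - 4·85 = 361 - 340 = 21,  λ = (19 ± √21)/2 = (19 ± 4.5826)/2 ≈ 11.7913 or 7.2087.
  Sorted: λ_1 = 11.7913,  λ_2 = 7.2087,  λ_3 = 5  (check: sum = 24 = tr ✓).

Step 4 — unit eigenvector for λ_1 ≈ 11.7913: v spans the null space of (Sigma - λ_1 I), whose rows are
  r_1 = (-2.7913, 2, -2),  r_2 = (2, -2.7913, -1),  r_3 = (-2, -1, -5.7913).
  v is orthogonal to every row, so take v ∝ r_1 × r_2 = ((2)·(-1) - (-2)·(-2.7913), (-2)·(2) - (-2.7913)·(-1), (-2.7913)·(-2.7913) - (2)·(2)) ≈ (-7.5826, -6.7913, 3.7913).
  Rescale (multiply by -1 so the first nonzero entry is positive): u = (7.5826, 6.7913, -3.7913).
  ||u|| = √((7.5826)² + (6.7913)² + (-3.7913)²) = √(117.9909) ≈ 10.8624,  v_1 = u/||u|| ≈ (0.6981, 0.6252, -0.349) (||v_1|| = 1).

λ_1 = 11.7913,  λ_2 = 7.2087,  λ_3 = 5;  v_1 ≈ (0.6981, 0.6252, -0.349)


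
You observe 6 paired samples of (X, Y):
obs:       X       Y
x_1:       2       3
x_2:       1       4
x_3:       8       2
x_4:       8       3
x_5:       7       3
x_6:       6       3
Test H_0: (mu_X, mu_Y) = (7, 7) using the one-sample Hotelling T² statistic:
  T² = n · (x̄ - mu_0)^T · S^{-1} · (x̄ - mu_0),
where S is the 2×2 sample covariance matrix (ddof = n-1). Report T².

Step 1 — sample mean vector:
  mean(X) = (2 + 1 + 8 + 8 + 7 + 6) / 6 = 32/6 = 5.3333
  mean(Y) = (3 + 4 + 2 + 3 + 3 + 3) / 6 = 18/6 = 3
  x̄ = (5.3333, 3),  deviation x̄ - mu_0 = (5.3333, 3) - (7, 7) = (-1.6667, -4).

Step 2 — sample covariance matrix, S[i,j] = (1/(n-1)) · Σ_k (x_{k,i} - mean_i) · (x_{k,j} - mean_j), divisor n-1 = 5:
  S[X,X] = ((-3.3333)·(-3.3333) + (-4.3333)·(-4.3333) + (2.6667)·(2.6667) + (2.6667)·(2.6667) + (1.6667)·(1.6667) + (0.6667)·(0.6667)) / 5 = 47.3333/5 = 9.4667
  S[X,Y] = ((-3.3333)·(0) + (-4.3333)·(1) + (2.6667)·(-1) + (2.6667)·(0) + (1.6667)·(0) + (0.6667)·(0)) / 5 = -7/5 = -1.4
  S[Y,Y] = ((0)·(0) + (1)·(1) + (-1)·(-1) + (0)·(0) + (0)·(0) + (0)·(0)) / 5 = 2/5 = 0.4
  S = [[9.4667, -1.4],
 [-1.4, 0.4]].

Step 3 — invert S. det(S) = 9.4667·0.4 - (-1.4)² = 1.8267.
  S^{-1} = (1/det) · [[d, -b], [-b, a]] = [[0.219, 0.7664],
 [0.7664, 5.1825]].

Step 4 — quadratic form (x̄ - mu_0)^T · S^{-1} · (x̄ - mu_0):
  S^{-1} · (x̄ - mu_0) = (-3.4307, -22.0073),
  (x̄ - mu_0)^T · [...] = (-1.6667)·(-3.4307) + (-4)·(-22.0073) = 93.747.

Step 5 — scale by n: T² = 6 · 93.747 = 562.4818.

T² ≈ 562.4818


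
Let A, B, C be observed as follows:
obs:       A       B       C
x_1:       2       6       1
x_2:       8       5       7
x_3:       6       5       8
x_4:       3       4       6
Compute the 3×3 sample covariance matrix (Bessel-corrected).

Step 1 — column means:
  mean(A) = (2 + 8 + 6 + 3) / 4 = 19/4 = 4.75
  mean(B) = (6 + 5 + 5 + 4) / 4 = 20/4 = 5
  mean(C) = (1 + 7 + 8 + 6) / 4 = 22/4 = 5.5

Step 2 — sample covariance S[i,j] = (1/(n-1)) · Σ_k (x_{k,i} - mean_i) · (x_{k,j} - mean_j), with n-1 = 3.
  S[A,A] = ((-2.75)·(-2.75) + (3.25)·(3.25) + (1.25)·(1.25) + (-1.75)·(-1.75)) / 3 = 22.75/3 = 7.5833
  S[A,B] = ((-2.75)·(1) + (3.25)·(0) + (1.25)·(0) + (-1.75)·(-1)) / 3 = -1/3 = -0.3333
  S[A,C] = ((-2.75)·(-4.5) + (3.25)·(1.5) + (1.25)·(2.5) + (-1.75)·(0.5)) / 3 = 19.5/3 = 6.5
  S[B,B] = ((1)·(1) + (0)·(0) + (0)·(0) + (-1)·(-1)) / 3 = 2/3 = 0.6667
  S[B,C] = ((1)·(-4.5) + (0)·(1.5) + (0)·(2.5) + (-1)·(0.5)) / 3 = -5/3 = -1.6667
  S[C,C] = ((-4.5)·(-4.5) + (1.5)·(1.5) + (2.5)·(2.5) + (0.5)·(0.5)) / 3 = 29/3 = 9.6667

S is symmetric (S[j,i] = S[i,j]). Assembling:

S = [[7.5833, -0.3333, 6.5],
 [-0.3333, 0.6667, -1.6667],
 [6.5, -1.6667, 9.6667]]


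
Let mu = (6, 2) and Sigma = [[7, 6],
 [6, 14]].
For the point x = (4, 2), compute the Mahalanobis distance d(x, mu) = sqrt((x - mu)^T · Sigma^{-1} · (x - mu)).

Step 1 — centre the observation: (x - mu) = (-2, 0).

Step 2 — invert Sigma. det(Sigma) = 7·14 - (6)² = 62.
  Sigma^{-1} = (1/det) · [[d, -b], [-b, a]] = [[0.2258, -0.0968],
 [-0.0968, 0.1129]].

Step 3 — form the quadratic (x - mu)^T · Sigma^{-1} · (x - mu):
  Sigma^{-1} · (x - mu) = (-0.4516, 0.1935).
  (x - mu)^T · [Sigma^{-1} · (x - mu)] = (-2)·(-0.4516) + (0)·(0.1935) = 0.9032.

Step 4 — take square root: d = √(0.9032) ≈ 0.9504.

d(x, mu) = √(0.9032) ≈ 0.9504


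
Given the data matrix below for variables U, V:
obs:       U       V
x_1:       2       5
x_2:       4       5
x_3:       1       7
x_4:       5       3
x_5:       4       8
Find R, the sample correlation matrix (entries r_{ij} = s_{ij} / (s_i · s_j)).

Step 1 — column means:
  mean(U) = (2 + 4 + 1 + 5 + 4) / 5 = 16/5 = 3.2
  mean(V) = (5 + 5 + 7 + 3 + 8) / 5 = 28/5 = 5.6

Step 2 — sample variances and covariances s[i,j] = (1/(n-1)) · Σ_k (x_{k,i} - mean_i) · (x_{k,j} - mean_j), with n-1 = 4:
  s[U,U] = ((-1.2)·(-1.2) + (0.8)·(0.8) + (-2.2)·(-2.2) + (1.8)·(1.8) + (0.8)·(0.8)) / 4 = 10.8/4 = 2.7
  s[U,V] = ((-1.2)·(-0.6) + (0.8)·(-0.6) + (-2.2)·(1.4) + (1.8)·(-2.6) + (0.8)·(2.4)) / 4 = -5.6/4 = -1.4
  s[V,V] = ((-0.6)·(-0.6) + (-0.6)·(-0.6) + (1.4)·(1.4) + (-2.6)·(-2.6) + (2.4)·(2.4)) / 4 = 15.2/4 = 3.8
  Sample standard deviations s_i = √(s[i,i]):
  s(U) = √(2.7) = 1.6432
  s(V) = √(3.8) = 1.9494

Step 3 — r_{ij} = s_{ij} / (s_i · s_j):
  r[U,U] = 1 (diagonal).
  r[U,V] = -1.4 / (1.6432 · 1.9494) = -1.4 / 3.2031 = -0.4371
  r[V,V] = 1 (diagonal).

R is symmetric with unit diagonal. Assembling:

R = [[1, -0.4371],
 [-0.4371, 1]]


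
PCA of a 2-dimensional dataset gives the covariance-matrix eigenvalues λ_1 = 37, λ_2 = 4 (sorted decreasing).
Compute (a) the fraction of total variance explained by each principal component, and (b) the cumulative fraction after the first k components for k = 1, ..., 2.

Step 1 — total variance = trace(Sigma) = Σ λ_i = 37 + 4 = 41.

Step 2 — fraction explained by component i = λ_i / Σ λ:
  PC1: 37/41 = 0.9024
  PC2: 4/41 = 0.0976

Step 3 — cumulative fraction after k components = (λ_1 + ... + λ_k) / Σ λ:
  k = 1: 37/41 = 0.9024
  k = 2: (37 + 4)/41 = 41/41 = 1

Summary (fraction, with percent):

explained: PC1 0.9024 (90.24%), PC2 0.0976 (9.76%);  cumulative: 0.9024, 1
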